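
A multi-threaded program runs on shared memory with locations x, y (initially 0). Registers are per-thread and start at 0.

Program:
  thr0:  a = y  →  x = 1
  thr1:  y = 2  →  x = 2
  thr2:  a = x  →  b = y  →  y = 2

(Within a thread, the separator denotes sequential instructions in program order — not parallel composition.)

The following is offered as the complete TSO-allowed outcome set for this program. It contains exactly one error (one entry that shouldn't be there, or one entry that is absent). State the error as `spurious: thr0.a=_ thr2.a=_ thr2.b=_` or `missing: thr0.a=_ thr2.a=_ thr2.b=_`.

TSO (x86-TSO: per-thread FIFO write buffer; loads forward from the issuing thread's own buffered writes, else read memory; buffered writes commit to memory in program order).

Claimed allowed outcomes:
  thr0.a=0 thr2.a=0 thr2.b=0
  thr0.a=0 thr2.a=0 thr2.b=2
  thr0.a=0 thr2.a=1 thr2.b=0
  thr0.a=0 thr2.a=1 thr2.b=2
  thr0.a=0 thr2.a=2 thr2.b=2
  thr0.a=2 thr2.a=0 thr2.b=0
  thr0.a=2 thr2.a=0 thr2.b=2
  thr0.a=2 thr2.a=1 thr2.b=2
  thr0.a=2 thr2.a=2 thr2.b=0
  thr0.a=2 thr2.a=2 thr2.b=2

spurious: thr0.a=2 thr2.a=2 thr2.b=0

outcome vector order: (thr0.a,thr2.a,thr2.b)
[TSO] allowed = {0/0/0, 0/0/2, 0/1/0, 0/1/2, 0/2/2, 2/0/0, 2/0/2, 2/1/2, 2/2/2}
claimed∖TSO = {2/2/0}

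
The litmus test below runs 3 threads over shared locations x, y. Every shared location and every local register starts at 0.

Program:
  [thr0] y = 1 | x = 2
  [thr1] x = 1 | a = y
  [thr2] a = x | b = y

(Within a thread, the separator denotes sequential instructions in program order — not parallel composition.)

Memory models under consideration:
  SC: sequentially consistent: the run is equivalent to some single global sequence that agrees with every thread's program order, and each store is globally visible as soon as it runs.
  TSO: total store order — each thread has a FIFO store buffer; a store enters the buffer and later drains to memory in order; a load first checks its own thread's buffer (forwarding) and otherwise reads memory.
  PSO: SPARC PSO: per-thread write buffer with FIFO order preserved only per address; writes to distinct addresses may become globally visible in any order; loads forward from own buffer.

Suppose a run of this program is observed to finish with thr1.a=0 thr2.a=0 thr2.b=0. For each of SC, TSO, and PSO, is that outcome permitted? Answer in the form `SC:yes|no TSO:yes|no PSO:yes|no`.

outcome vector order: (thr1.a,thr2.a,thr2.b)
SC: 10 outcomes — {000; 001; 010; 011; 021; 100; 101; 110; 111; 121}
TSO: 10 outcomes — {000; 001; 010; 011; 021; 100; 101; 110; 111; 121}
PSO: 12 outcomes — {000; 001; 010; 011; 020; 021; 100; 101; 110; 111; 120; 121}
target 000 ∈ {SC,TSO,PSO}

SC:yes TSO:yes PSO:yes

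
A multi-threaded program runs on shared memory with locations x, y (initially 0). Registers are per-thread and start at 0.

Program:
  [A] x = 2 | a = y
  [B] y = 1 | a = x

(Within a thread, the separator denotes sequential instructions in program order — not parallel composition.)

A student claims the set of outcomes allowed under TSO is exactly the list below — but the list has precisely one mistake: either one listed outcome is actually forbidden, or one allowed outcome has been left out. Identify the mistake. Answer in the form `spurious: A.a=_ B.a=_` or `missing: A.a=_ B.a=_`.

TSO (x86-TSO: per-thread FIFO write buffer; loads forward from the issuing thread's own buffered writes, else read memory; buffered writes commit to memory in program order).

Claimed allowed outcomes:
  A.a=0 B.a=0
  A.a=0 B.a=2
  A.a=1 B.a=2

missing: A.a=1 B.a=0

outcome vector order: (A.a,B.a)
[TSO] allowed = {(0,0); (0,2); (1,0); (1,2)}
TSO∖claimed = {(1,0)}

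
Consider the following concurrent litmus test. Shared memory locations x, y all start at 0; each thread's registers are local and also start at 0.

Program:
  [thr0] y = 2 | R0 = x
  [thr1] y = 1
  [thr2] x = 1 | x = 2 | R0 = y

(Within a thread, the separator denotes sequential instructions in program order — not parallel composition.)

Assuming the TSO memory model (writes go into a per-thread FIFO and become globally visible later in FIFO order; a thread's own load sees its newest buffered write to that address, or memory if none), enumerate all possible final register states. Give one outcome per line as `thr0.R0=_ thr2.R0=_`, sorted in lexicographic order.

thr0.R0=0 thr2.R0=0
thr0.R0=0 thr2.R0=1
thr0.R0=0 thr2.R0=2
thr0.R0=1 thr2.R0=0
thr0.R0=1 thr2.R0=1
thr0.R0=1 thr2.R0=2
thr0.R0=2 thr2.R0=0
thr0.R0=2 thr2.R0=1
thr0.R0=2 thr2.R0=2

outcome vector order: (thr0.R0,thr2.R0)
|TSO outcomes| = 9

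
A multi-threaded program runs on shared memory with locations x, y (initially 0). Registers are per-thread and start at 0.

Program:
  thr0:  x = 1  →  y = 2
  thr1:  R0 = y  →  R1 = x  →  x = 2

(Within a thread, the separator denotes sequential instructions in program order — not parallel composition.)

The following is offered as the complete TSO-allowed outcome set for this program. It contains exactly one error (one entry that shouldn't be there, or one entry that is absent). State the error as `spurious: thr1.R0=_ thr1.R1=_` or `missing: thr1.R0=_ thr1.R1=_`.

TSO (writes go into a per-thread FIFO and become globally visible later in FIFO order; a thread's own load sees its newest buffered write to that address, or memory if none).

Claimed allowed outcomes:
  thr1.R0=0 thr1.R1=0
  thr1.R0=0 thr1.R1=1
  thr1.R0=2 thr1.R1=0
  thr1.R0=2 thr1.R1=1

spurious: thr1.R0=2 thr1.R1=0

outcome vector order: (thr1.R0,thr1.R1)
TSO (3): (0,0) (0,1) (2,1)
claimed∖TSO = {(2,0)}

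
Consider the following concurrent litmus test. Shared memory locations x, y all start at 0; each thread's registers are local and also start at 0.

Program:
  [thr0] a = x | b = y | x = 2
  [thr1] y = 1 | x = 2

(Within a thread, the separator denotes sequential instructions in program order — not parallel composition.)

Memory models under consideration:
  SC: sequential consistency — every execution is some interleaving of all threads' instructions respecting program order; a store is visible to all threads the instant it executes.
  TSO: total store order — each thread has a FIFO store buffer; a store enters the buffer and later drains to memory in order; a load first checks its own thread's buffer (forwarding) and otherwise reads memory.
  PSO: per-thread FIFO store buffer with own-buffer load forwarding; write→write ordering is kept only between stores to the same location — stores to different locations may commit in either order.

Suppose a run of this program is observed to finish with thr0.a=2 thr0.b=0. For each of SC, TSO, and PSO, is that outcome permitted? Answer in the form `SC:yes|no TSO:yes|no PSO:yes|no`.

SC:no TSO:no PSO:yes

outcome vector order: (thr0.a,thr0.b)
SC (3): (0,0) (0,1) (2,1)
TSO (3): (0,0) (0,1) (2,1)
PSO (4): (0,0) (0,1) (2,0) (2,1)
target (2,0) ∈ {PSO}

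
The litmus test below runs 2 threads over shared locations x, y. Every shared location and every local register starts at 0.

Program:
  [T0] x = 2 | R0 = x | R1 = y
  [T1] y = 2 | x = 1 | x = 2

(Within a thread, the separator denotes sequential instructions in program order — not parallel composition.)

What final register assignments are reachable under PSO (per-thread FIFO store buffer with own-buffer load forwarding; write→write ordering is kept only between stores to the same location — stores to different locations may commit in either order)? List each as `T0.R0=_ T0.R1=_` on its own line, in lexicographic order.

T0.R0=1 T0.R1=0
T0.R0=1 T0.R1=2
T0.R0=2 T0.R1=0
T0.R0=2 T0.R1=2

outcome vector order: (T0.R0,T0.R1)
|PSO outcomes| = 4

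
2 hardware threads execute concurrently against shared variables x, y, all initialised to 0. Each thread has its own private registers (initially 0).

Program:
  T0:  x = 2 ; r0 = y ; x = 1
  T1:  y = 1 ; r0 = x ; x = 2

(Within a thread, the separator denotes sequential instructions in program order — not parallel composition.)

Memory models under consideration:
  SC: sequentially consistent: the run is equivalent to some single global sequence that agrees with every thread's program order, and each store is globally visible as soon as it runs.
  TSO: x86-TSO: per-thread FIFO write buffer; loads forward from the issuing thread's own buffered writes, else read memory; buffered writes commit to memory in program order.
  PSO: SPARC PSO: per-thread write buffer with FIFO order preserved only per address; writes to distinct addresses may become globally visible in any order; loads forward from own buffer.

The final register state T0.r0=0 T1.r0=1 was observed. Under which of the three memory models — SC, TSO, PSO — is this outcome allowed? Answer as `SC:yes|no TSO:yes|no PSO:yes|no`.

SC:yes TSO:yes PSO:yes

outcome vector order: (T0.r0,T1.r0)
SC: 5 outcomes — {<0 1> <0 2> <1 0> <1 1> <1 2>}
TSO: 6 outcomes — {<0 0> <0 1> <0 2> <1 0> <1 1> <1 2>}
PSO: 6 outcomes — {<0 0> <0 1> <0 2> <1 0> <1 1> <1 2>}
target <0 1> ∈ {SC,TSO,PSO}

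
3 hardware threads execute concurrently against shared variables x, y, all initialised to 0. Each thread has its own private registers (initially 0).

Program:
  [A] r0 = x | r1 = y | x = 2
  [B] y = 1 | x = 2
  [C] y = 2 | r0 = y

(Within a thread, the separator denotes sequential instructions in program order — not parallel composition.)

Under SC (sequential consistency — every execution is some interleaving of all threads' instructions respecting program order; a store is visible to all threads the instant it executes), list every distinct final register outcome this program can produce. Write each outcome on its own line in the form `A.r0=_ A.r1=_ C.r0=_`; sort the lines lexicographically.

A.r0=0 A.r1=0 C.r0=1
A.r0=0 A.r1=0 C.r0=2
A.r0=0 A.r1=1 C.r0=1
A.r0=0 A.r1=1 C.r0=2
A.r0=0 A.r1=2 C.r0=1
A.r0=0 A.r1=2 C.r0=2
A.r0=2 A.r1=1 C.r0=1
A.r0=2 A.r1=1 C.r0=2
A.r0=2 A.r1=2 C.r0=2

outcome vector order: (A.r0,A.r1,C.r0)
|SC outcomes| = 9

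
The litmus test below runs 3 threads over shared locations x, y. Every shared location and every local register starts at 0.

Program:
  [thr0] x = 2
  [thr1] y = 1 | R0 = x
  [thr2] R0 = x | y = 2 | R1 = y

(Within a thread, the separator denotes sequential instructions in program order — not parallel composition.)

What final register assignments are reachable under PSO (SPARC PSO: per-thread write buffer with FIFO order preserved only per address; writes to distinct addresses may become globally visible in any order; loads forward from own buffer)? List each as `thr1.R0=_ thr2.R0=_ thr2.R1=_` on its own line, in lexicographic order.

outcome vector order: (thr1.R0,thr2.R0,thr2.R1)
|PSO outcomes| = 8

thr1.R0=0 thr2.R0=0 thr2.R1=1
thr1.R0=0 thr2.R0=0 thr2.R1=2
thr1.R0=0 thr2.R0=2 thr2.R1=1
thr1.R0=0 thr2.R0=2 thr2.R1=2
thr1.R0=2 thr2.R0=0 thr2.R1=1
thr1.R0=2 thr2.R0=0 thr2.R1=2
thr1.R0=2 thr2.R0=2 thr2.R1=1
thr1.R0=2 thr2.R0=2 thr2.R1=2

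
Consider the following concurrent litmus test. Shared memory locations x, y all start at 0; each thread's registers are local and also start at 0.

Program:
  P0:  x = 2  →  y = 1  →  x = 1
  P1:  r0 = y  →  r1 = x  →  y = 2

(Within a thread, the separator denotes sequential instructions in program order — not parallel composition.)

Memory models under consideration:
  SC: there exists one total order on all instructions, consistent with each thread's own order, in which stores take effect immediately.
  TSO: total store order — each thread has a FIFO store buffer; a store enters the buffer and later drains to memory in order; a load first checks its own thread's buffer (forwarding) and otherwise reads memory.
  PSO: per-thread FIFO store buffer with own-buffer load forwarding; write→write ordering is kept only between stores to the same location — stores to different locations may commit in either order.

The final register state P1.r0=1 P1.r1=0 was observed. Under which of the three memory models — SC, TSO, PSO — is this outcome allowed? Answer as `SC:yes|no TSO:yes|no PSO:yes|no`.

SC:no TSO:no PSO:yes

outcome vector order: (P1.r0,P1.r1)
under SC → 0/0; 0/1; 0/2; 1/1; 1/2
under TSO → 0/0; 0/1; 0/2; 1/1; 1/2
under PSO → 0/0; 0/1; 0/2; 1/0; 1/1; 1/2
target 1/0 ∈ {PSO}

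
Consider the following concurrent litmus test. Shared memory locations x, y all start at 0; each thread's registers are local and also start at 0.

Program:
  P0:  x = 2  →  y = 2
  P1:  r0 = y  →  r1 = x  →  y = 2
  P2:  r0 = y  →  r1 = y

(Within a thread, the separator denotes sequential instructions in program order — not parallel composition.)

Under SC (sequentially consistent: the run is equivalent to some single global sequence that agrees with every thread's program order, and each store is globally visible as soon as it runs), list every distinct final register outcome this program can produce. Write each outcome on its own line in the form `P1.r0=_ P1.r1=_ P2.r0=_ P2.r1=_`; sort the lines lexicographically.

P1.r0=0 P1.r1=0 P2.r0=0 P2.r1=0
P1.r0=0 P1.r1=0 P2.r0=0 P2.r1=2
P1.r0=0 P1.r1=0 P2.r0=2 P2.r1=2
P1.r0=0 P1.r1=2 P2.r0=0 P2.r1=0
P1.r0=0 P1.r1=2 P2.r0=0 P2.r1=2
P1.r0=0 P1.r1=2 P2.r0=2 P2.r1=2
P1.r0=2 P1.r1=2 P2.r0=0 P2.r1=0
P1.r0=2 P1.r1=2 P2.r0=0 P2.r1=2
P1.r0=2 P1.r1=2 P2.r0=2 P2.r1=2

outcome vector order: (P1.r0,P1.r1,P2.r0,P2.r1)
|SC outcomes| = 9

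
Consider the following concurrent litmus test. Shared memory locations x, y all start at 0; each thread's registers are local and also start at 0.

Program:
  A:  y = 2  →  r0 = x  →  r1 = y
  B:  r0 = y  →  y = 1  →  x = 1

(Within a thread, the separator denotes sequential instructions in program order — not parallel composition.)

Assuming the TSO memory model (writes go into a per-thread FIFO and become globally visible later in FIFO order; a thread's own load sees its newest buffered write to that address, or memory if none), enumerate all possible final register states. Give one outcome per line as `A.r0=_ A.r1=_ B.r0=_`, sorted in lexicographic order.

A.r0=0 A.r1=1 B.r0=0
A.r0=0 A.r1=1 B.r0=2
A.r0=0 A.r1=2 B.r0=0
A.r0=0 A.r1=2 B.r0=2
A.r0=1 A.r1=1 B.r0=0
A.r0=1 A.r1=1 B.r0=2
A.r0=1 A.r1=2 B.r0=0

outcome vector order: (A.r0,A.r1,B.r0)
|TSO outcomes| = 7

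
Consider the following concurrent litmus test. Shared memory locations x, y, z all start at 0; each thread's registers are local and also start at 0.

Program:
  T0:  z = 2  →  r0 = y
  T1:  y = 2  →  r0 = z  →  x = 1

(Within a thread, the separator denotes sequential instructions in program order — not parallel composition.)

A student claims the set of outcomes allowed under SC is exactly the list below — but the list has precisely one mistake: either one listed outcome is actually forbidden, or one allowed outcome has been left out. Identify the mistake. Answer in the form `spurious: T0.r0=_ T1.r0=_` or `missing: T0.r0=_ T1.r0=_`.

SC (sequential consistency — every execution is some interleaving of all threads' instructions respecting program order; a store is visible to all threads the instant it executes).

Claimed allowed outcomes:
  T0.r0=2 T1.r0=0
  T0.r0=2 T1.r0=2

outcome vector order: (T0.r0,T1.r0)
[SC] allowed = {<0 2>, <2 0>, <2 2>}
SC∖claimed = {<0 2>}

missing: T0.r0=0 T1.r0=2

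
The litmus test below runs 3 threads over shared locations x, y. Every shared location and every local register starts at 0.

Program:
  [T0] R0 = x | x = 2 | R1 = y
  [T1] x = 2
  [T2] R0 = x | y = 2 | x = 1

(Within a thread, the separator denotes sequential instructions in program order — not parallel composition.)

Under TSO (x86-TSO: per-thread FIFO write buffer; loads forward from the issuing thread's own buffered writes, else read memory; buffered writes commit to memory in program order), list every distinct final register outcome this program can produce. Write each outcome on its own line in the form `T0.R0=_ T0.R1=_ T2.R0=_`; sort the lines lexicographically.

T0.R0=0 T0.R1=0 T2.R0=0
T0.R0=0 T0.R1=0 T2.R0=2
T0.R0=0 T0.R1=2 T2.R0=0
T0.R0=0 T0.R1=2 T2.R0=2
T0.R0=1 T0.R1=2 T2.R0=0
T0.R0=1 T0.R1=2 T2.R0=2
T0.R0=2 T0.R1=0 T2.R0=0
T0.R0=2 T0.R1=0 T2.R0=2
T0.R0=2 T0.R1=2 T2.R0=0
T0.R0=2 T0.R1=2 T2.R0=2

outcome vector order: (T0.R0,T0.R1,T2.R0)
|TSO outcomes| = 10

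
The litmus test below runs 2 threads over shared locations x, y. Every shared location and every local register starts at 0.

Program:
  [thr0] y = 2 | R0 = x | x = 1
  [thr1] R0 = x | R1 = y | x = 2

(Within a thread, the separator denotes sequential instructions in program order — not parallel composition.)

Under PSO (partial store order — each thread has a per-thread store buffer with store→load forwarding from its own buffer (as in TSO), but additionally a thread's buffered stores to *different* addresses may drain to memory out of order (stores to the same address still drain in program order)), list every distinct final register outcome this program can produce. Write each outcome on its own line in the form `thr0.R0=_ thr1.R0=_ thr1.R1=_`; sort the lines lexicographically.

outcome vector order: (thr0.R0,thr1.R0,thr1.R1)
|PSO outcomes| = 6

thr0.R0=0 thr1.R0=0 thr1.R1=0
thr0.R0=0 thr1.R0=0 thr1.R1=2
thr0.R0=0 thr1.R0=1 thr1.R1=0
thr0.R0=0 thr1.R0=1 thr1.R1=2
thr0.R0=2 thr1.R0=0 thr1.R1=0
thr0.R0=2 thr1.R0=0 thr1.R1=2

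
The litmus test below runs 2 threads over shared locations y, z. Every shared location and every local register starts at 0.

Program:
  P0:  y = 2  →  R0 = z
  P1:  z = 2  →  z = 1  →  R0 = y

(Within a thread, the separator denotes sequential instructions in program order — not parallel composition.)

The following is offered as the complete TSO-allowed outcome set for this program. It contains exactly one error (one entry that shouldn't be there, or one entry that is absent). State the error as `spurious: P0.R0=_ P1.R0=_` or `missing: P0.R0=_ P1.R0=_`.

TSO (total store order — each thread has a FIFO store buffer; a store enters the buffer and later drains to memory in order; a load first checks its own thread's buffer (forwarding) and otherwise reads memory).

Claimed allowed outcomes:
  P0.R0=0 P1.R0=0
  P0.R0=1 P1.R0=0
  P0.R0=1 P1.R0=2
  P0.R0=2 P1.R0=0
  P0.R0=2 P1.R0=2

missing: P0.R0=0 P1.R0=2

outcome vector order: (P0.R0,P1.R0)
TSO: 6 outcomes — {00 02 10 12 20 22}
TSO∖claimed = {02}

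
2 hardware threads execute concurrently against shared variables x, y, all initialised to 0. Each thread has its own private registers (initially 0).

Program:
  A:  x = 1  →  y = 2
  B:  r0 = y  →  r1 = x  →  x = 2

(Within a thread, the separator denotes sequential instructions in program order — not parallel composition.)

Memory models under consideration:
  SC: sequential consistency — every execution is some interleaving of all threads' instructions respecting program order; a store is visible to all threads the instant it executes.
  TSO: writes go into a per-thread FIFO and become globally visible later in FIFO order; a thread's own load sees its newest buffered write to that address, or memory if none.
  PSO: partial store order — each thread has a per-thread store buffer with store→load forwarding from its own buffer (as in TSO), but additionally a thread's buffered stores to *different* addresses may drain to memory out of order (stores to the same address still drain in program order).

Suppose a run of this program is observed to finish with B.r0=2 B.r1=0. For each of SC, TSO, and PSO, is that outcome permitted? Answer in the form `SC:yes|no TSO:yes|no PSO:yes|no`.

SC:no TSO:no PSO:yes

outcome vector order: (B.r0,B.r1)
[SC] allowed = {<0 0> <0 1> <2 1>}
[TSO] allowed = {<0 0> <0 1> <2 1>}
[PSO] allowed = {<0 0> <0 1> <2 0> <2 1>}
target <2 0> ∈ {PSO}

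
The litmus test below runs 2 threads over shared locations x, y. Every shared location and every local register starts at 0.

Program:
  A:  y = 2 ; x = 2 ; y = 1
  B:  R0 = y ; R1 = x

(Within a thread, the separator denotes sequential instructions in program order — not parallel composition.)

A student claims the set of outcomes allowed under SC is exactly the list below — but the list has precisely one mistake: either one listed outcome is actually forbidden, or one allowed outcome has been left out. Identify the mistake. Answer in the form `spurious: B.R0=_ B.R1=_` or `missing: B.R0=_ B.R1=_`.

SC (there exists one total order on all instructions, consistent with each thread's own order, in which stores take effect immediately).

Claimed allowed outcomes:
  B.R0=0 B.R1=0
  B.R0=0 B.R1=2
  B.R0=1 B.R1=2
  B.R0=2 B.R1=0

outcome vector order: (B.R0,B.R1)
SC (5): (0,0) (0,2) (1,2) (2,0) (2,2)
SC∖claimed = {(2,2)}

missing: B.R0=2 B.R1=2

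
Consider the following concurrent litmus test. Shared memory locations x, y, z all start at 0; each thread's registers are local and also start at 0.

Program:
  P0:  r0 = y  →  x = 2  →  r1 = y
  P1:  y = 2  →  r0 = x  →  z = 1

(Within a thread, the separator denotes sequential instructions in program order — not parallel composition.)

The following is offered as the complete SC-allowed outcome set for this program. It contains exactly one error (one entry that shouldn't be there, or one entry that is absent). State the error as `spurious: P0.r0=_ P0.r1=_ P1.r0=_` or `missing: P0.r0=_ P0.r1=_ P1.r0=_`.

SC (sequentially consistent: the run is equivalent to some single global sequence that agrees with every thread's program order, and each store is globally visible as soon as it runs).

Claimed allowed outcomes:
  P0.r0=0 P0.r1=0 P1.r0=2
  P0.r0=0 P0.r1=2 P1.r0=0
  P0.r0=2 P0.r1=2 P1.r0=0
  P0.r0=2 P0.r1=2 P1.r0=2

missing: P0.r0=0 P0.r1=2 P1.r0=2

outcome vector order: (P0.r0,P0.r1,P1.r0)
under SC → 0/0/2, 0/2/0, 0/2/2, 2/2/0, 2/2/2
SC∖claimed = {0/2/2}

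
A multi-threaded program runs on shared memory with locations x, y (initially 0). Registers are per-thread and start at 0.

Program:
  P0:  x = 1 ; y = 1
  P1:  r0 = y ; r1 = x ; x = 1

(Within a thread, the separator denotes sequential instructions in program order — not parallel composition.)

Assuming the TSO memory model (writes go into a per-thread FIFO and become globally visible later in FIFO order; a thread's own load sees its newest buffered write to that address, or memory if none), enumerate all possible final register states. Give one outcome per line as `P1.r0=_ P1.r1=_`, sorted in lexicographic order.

outcome vector order: (P1.r0,P1.r1)
|TSO outcomes| = 3

P1.r0=0 P1.r1=0
P1.r0=0 P1.r1=1
P1.r0=1 P1.r1=1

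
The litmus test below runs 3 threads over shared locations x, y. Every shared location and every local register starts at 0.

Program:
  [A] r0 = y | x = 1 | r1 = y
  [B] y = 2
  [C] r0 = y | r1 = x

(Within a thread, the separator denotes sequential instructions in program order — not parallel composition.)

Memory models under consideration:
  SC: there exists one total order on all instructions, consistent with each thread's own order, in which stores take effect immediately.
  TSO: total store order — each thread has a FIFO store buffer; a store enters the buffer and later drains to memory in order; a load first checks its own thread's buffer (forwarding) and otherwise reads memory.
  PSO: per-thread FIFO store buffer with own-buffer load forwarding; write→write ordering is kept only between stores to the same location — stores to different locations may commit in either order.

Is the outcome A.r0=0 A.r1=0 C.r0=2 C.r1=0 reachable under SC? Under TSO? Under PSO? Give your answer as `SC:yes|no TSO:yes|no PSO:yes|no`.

outcome vector order: (A.r0,A.r1,C.r0,C.r1)
[SC] allowed = {(0,0,0,0), (0,0,0,1), (0,0,2,1), (0,2,0,0), (0,2,0,1), (0,2,2,0), (0,2,2,1), (2,2,0,0), (2,2,0,1), (2,2,2,0), (2,2,2,1)}
[TSO] allowed = {(0,0,0,0), (0,0,0,1), (0,0,2,0), (0,0,2,1), (0,2,0,0), (0,2,0,1), (0,2,2,0), (0,2,2,1), (2,2,0,0), (2,2,0,1), (2,2,2,0), (2,2,2,1)}
[PSO] allowed = {(0,0,0,0), (0,0,0,1), (0,0,2,0), (0,0,2,1), (0,2,0,0), (0,2,0,1), (0,2,2,0), (0,2,2,1), (2,2,0,0), (2,2,0,1), (2,2,2,0), (2,2,2,1)}
target (0,0,2,0) ∈ {TSO,PSO}

SC:no TSO:yes PSO:yes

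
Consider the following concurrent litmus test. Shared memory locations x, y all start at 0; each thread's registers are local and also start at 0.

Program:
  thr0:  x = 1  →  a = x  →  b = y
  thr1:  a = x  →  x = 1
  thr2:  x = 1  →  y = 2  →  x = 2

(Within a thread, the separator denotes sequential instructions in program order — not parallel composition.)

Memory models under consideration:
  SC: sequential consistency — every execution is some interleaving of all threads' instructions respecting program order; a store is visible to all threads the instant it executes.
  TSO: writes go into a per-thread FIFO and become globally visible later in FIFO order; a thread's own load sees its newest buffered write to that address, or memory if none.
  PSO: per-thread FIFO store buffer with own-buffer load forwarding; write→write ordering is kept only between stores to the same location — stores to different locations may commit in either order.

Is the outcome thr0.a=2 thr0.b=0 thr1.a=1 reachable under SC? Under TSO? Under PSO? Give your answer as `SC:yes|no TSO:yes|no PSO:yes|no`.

outcome vector order: (thr0.a,thr0.b,thr1.a)
under SC → (1,0,0), (1,0,1), (1,0,2), (1,2,0), (1,2,1), (1,2,2), (2,2,0), (2,2,1), (2,2,2)
under TSO → (1,0,0), (1,0,1), (1,0,2), (1,2,0), (1,2,1), (1,2,2), (2,2,0), (2,2,1), (2,2,2)
under PSO → (1,0,0), (1,0,1), (1,0,2), (1,2,0), (1,2,1), (1,2,2), (2,0,0), (2,0,1), (2,0,2), (2,2,0), (2,2,1), (2,2,2)
target (2,0,1) ∈ {PSO}

SC:no TSO:no PSO:yes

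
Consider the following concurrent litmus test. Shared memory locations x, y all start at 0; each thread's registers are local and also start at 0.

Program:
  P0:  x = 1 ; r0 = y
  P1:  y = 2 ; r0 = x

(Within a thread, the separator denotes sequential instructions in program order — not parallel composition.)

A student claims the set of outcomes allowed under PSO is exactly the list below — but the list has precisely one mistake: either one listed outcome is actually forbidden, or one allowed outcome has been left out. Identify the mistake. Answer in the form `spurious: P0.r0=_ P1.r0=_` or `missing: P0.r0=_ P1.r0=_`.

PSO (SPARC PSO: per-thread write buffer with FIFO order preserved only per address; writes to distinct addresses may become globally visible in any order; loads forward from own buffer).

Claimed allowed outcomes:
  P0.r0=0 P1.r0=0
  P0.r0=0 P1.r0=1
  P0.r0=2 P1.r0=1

missing: P0.r0=2 P1.r0=0

outcome vector order: (P0.r0,P1.r0)
[PSO] allowed = {0/0 0/1 2/0 2/1}
PSO∖claimed = {2/0}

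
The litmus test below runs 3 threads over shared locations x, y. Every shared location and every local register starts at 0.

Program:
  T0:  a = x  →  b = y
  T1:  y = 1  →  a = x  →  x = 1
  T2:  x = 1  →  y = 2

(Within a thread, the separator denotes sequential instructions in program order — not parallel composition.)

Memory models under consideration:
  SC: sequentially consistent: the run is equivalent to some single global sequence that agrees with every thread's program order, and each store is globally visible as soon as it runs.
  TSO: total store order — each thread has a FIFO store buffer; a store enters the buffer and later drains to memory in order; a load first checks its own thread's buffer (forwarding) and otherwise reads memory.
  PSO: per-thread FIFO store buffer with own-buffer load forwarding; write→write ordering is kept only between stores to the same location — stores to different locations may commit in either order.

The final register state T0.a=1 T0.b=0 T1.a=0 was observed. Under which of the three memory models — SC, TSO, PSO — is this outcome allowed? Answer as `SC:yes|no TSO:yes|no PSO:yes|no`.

SC:no TSO:yes PSO:yes

outcome vector order: (T0.a,T0.b,T1.a)
SC: 11 outcomes — {0/0/0; 0/0/1; 0/1/0; 0/1/1; 0/2/0; 0/2/1; 1/0/1; 1/1/0; 1/1/1; 1/2/0; 1/2/1}
TSO: 12 outcomes — {0/0/0; 0/0/1; 0/1/0; 0/1/1; 0/2/0; 0/2/1; 1/0/0; 1/0/1; 1/1/0; 1/1/1; 1/2/0; 1/2/1}
PSO: 12 outcomes — {0/0/0; 0/0/1; 0/1/0; 0/1/1; 0/2/0; 0/2/1; 1/0/0; 1/0/1; 1/1/0; 1/1/1; 1/2/0; 1/2/1}
target 1/0/0 ∈ {TSO,PSO}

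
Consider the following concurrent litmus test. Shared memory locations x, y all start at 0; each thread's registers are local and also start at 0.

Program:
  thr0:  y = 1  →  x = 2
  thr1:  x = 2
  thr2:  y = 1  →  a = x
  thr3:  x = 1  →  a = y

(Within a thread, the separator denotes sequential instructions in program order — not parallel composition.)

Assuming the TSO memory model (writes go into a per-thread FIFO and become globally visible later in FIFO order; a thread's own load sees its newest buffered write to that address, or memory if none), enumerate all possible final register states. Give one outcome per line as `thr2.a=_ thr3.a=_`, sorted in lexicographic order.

outcome vector order: (thr2.a,thr3.a)
|TSO outcomes| = 6

thr2.a=0 thr3.a=0
thr2.a=0 thr3.a=1
thr2.a=1 thr3.a=0
thr2.a=1 thr3.a=1
thr2.a=2 thr3.a=0
thr2.a=2 thr3.a=1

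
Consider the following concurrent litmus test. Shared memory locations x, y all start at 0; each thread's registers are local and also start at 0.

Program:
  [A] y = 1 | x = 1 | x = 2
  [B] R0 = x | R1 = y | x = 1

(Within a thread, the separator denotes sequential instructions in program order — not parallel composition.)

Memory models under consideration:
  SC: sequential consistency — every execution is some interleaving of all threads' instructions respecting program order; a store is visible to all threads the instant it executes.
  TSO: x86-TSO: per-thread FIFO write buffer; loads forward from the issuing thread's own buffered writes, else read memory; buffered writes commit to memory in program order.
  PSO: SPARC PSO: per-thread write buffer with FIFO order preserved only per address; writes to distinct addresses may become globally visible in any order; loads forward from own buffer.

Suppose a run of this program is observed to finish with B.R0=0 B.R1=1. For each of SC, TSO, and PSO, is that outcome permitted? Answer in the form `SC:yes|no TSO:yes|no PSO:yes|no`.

SC:yes TSO:yes PSO:yes

outcome vector order: (B.R0,B.R1)
under SC → (0,0); (0,1); (1,1); (2,1)
under TSO → (0,0); (0,1); (1,1); (2,1)
under PSO → (0,0); (0,1); (1,0); (1,1); (2,0); (2,1)
target (0,1) ∈ {SC,TSO,PSO}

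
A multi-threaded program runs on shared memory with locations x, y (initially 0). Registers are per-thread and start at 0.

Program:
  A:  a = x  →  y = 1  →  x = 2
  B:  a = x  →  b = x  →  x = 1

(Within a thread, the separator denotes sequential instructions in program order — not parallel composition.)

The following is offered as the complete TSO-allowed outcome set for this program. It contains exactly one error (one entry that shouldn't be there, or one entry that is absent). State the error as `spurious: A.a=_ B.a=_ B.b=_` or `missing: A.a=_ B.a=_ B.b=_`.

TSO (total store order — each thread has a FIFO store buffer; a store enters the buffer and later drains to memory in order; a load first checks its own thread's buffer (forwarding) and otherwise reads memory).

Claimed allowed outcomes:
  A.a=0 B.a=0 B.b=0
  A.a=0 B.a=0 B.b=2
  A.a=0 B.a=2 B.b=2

missing: A.a=1 B.a=0 B.b=0

outcome vector order: (A.a,B.a,B.b)
[TSO] allowed = {0/0/0; 0/0/2; 0/2/2; 1/0/0}
TSO∖claimed = {1/0/0}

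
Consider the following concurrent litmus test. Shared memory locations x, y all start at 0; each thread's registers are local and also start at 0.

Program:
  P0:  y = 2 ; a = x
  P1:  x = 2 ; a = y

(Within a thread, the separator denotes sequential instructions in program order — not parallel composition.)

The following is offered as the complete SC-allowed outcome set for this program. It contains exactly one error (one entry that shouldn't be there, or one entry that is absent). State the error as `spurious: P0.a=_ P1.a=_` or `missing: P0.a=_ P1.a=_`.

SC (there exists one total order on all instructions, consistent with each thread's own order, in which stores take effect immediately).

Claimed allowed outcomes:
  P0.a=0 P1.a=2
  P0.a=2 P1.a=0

missing: P0.a=2 P1.a=2

outcome vector order: (P0.a,P1.a)
SC (3): <0 2> <2 0> <2 2>
SC∖claimed = {<2 2>}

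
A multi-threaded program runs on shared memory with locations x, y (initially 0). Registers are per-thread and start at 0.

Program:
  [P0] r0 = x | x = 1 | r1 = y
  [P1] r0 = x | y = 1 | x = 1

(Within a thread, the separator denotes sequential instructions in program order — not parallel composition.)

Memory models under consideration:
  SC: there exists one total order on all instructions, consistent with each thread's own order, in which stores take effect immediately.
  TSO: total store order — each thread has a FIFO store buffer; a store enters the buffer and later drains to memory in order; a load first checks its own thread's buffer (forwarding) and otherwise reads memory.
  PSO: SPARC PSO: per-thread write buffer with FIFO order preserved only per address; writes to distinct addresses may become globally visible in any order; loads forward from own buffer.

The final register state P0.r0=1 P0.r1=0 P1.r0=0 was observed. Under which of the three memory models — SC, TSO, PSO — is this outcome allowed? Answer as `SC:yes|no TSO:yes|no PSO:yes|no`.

SC:no TSO:no PSO:yes

outcome vector order: (P0.r0,P0.r1,P1.r0)
SC: 5 outcomes — {(0,0,0), (0,0,1), (0,1,0), (0,1,1), (1,1,0)}
TSO: 5 outcomes — {(0,0,0), (0,0,1), (0,1,0), (0,1,1), (1,1,0)}
PSO: 6 outcomes — {(0,0,0), (0,0,1), (0,1,0), (0,1,1), (1,0,0), (1,1,0)}
target (1,0,0) ∈ {PSO}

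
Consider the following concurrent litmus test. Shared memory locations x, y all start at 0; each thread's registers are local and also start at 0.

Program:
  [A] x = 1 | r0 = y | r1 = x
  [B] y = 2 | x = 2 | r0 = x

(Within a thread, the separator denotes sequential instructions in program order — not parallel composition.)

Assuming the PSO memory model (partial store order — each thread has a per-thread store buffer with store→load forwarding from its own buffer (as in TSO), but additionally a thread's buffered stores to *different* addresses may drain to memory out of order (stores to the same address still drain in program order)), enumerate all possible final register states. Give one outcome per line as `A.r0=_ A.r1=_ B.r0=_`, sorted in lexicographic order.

A.r0=0 A.r1=1 B.r0=1
A.r0=0 A.r1=1 B.r0=2
A.r0=0 A.r1=2 B.r0=2
A.r0=2 A.r1=1 B.r0=1
A.r0=2 A.r1=1 B.r0=2
A.r0=2 A.r1=2 B.r0=2

outcome vector order: (A.r0,A.r1,B.r0)
|PSO outcomes| = 6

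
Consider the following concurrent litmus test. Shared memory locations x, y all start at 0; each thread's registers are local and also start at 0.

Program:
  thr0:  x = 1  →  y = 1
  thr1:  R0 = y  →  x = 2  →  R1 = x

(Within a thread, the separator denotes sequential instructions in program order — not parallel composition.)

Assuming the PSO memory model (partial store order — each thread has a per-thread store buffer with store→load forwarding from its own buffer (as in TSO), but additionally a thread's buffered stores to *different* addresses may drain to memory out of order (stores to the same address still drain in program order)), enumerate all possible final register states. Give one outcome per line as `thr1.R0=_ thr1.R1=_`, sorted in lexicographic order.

outcome vector order: (thr1.R0,thr1.R1)
|PSO outcomes| = 4

thr1.R0=0 thr1.R1=1
thr1.R0=0 thr1.R1=2
thr1.R0=1 thr1.R1=1
thr1.R0=1 thr1.R1=2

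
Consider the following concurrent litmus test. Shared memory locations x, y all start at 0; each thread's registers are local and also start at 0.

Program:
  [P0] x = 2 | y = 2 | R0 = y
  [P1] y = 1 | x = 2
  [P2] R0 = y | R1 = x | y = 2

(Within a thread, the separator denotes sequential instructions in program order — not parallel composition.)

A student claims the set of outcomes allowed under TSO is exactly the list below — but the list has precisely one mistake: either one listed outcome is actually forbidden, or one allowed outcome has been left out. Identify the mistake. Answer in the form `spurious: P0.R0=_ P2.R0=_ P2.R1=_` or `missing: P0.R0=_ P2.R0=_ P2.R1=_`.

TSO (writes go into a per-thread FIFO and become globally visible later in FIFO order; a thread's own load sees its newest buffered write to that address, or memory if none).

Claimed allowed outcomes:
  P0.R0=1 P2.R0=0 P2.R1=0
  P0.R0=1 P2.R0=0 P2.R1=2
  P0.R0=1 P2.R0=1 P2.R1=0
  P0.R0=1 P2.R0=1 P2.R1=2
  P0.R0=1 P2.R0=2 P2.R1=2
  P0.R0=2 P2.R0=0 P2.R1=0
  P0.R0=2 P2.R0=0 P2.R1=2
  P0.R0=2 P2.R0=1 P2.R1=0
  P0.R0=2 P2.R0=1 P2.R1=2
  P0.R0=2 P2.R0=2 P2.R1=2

spurious: P0.R0=1 P2.R0=1 P2.R1=0

outcome vector order: (P0.R0,P2.R0,P2.R1)
TSO: 9 outcomes — {<1 0 0>, <1 0 2>, <1 1 2>, <1 2 2>, <2 0 0>, <2 0 2>, <2 1 0>, <2 1 2>, <2 2 2>}
claimed∖TSO = {<1 1 0>}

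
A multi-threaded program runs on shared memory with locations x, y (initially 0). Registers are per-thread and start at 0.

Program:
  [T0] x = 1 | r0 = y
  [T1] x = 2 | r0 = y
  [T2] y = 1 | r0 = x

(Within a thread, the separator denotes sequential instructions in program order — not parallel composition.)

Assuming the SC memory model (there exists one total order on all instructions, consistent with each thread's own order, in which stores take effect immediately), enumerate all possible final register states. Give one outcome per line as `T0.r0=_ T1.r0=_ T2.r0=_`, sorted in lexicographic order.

outcome vector order: (T0.r0,T1.r0,T2.r0)
|SC outcomes| = 9

T0.r0=0 T1.r0=0 T2.r0=1
T0.r0=0 T1.r0=0 T2.r0=2
T0.r0=0 T1.r0=1 T2.r0=1
T0.r0=0 T1.r0=1 T2.r0=2
T0.r0=1 T1.r0=0 T2.r0=1
T0.r0=1 T1.r0=0 T2.r0=2
T0.r0=1 T1.r0=1 T2.r0=0
T0.r0=1 T1.r0=1 T2.r0=1
T0.r0=1 T1.r0=1 T2.r0=2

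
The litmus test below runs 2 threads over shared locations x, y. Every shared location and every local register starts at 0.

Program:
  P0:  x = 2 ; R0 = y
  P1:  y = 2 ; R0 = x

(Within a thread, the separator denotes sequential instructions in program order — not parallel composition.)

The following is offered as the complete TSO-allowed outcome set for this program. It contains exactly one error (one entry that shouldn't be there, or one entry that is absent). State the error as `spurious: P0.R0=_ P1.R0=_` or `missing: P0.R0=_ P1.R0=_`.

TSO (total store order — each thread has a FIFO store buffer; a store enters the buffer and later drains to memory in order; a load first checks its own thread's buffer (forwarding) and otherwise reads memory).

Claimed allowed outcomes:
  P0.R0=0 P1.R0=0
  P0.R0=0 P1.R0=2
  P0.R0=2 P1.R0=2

missing: P0.R0=2 P1.R0=0

outcome vector order: (P0.R0,P1.R0)
[TSO] allowed = {00, 02, 20, 22}
TSO∖claimed = {20}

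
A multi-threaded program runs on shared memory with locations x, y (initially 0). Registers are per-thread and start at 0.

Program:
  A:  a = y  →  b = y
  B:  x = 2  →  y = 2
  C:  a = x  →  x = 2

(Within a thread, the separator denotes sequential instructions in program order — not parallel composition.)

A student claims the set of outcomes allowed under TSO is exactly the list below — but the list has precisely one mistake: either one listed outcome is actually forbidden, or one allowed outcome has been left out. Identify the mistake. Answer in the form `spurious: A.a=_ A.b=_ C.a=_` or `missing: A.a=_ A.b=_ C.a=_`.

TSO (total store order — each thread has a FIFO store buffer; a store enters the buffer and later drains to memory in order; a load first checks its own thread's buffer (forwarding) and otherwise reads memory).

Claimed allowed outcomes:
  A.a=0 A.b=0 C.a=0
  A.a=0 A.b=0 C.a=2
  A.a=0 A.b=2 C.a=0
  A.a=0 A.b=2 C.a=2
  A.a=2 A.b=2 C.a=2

missing: A.a=2 A.b=2 C.a=0

outcome vector order: (A.a,A.b,C.a)
[TSO] allowed = {<0 0 0>, <0 0 2>, <0 2 0>, <0 2 2>, <2 2 0>, <2 2 2>}
TSO∖claimed = {<2 2 0>}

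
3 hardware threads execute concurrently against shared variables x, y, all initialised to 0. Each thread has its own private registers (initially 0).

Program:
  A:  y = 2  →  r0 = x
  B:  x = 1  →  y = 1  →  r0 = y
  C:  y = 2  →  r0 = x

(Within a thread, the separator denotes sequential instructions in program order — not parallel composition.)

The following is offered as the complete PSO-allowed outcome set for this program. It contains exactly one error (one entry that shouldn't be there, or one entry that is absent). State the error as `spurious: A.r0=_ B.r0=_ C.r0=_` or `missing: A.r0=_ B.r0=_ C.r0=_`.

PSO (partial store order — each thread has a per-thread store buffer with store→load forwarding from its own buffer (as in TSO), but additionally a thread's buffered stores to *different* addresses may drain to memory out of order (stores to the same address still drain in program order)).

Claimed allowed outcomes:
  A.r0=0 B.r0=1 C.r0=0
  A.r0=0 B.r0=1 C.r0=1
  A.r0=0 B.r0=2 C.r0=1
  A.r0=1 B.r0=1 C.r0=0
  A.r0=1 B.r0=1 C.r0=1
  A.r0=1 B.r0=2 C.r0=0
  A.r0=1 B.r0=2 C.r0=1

outcome vector order: (A.r0,B.r0,C.r0)
PSO: 8 outcomes — {<0 1 0> <0 1 1> <0 2 0> <0 2 1> <1 1 0> <1 1 1> <1 2 0> <1 2 1>}
PSO∖claimed = {<0 2 0>}

missing: A.r0=0 B.r0=2 C.r0=0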